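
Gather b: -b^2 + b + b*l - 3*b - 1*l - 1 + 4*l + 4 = -b^2 + b*(l - 2) + 3*l + 3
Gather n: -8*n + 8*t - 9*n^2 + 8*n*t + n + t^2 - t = -9*n^2 + n*(8*t - 7) + t^2 + 7*t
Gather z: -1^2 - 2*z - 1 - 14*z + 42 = 40 - 16*z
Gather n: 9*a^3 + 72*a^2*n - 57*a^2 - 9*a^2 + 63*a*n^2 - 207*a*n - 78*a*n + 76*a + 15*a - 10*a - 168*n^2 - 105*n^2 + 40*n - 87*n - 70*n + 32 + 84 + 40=9*a^3 - 66*a^2 + 81*a + n^2*(63*a - 273) + n*(72*a^2 - 285*a - 117) + 156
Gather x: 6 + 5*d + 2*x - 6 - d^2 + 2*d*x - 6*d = -d^2 - d + x*(2*d + 2)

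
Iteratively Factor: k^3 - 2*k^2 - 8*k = (k + 2)*(k^2 - 4*k) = (k - 4)*(k + 2)*(k)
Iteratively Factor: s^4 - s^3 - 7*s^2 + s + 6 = (s - 3)*(s^3 + 2*s^2 - s - 2) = (s - 3)*(s - 1)*(s^2 + 3*s + 2) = (s - 3)*(s - 1)*(s + 2)*(s + 1)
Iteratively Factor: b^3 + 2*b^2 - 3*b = (b - 1)*(b^2 + 3*b) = b*(b - 1)*(b + 3)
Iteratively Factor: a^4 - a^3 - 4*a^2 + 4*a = (a - 1)*(a^3 - 4*a) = (a - 2)*(a - 1)*(a^2 + 2*a) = a*(a - 2)*(a - 1)*(a + 2)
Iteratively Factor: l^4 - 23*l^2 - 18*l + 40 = (l - 1)*(l^3 + l^2 - 22*l - 40) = (l - 1)*(l + 2)*(l^2 - l - 20) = (l - 5)*(l - 1)*(l + 2)*(l + 4)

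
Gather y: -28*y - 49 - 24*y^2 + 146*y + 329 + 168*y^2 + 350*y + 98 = 144*y^2 + 468*y + 378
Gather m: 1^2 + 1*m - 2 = m - 1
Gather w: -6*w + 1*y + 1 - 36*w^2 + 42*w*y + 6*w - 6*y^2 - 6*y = -36*w^2 + 42*w*y - 6*y^2 - 5*y + 1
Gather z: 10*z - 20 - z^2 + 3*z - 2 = -z^2 + 13*z - 22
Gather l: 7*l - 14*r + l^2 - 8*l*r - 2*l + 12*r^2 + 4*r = l^2 + l*(5 - 8*r) + 12*r^2 - 10*r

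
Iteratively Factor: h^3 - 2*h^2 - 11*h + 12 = (h - 1)*(h^2 - h - 12) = (h - 4)*(h - 1)*(h + 3)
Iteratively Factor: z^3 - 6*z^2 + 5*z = (z - 1)*(z^2 - 5*z) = (z - 5)*(z - 1)*(z)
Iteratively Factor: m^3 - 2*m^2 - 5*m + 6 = (m - 3)*(m^2 + m - 2) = (m - 3)*(m - 1)*(m + 2)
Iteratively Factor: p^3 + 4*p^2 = (p)*(p^2 + 4*p) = p*(p + 4)*(p)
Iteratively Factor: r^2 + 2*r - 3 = (r + 3)*(r - 1)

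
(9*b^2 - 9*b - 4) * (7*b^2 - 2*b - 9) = 63*b^4 - 81*b^3 - 91*b^2 + 89*b + 36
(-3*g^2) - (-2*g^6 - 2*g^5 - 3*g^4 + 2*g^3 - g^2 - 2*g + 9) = 2*g^6 + 2*g^5 + 3*g^4 - 2*g^3 - 2*g^2 + 2*g - 9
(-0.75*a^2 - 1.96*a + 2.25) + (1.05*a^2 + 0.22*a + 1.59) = 0.3*a^2 - 1.74*a + 3.84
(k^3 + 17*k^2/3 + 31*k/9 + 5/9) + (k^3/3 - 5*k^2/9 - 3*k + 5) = 4*k^3/3 + 46*k^2/9 + 4*k/9 + 50/9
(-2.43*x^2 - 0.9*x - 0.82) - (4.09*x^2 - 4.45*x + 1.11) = -6.52*x^2 + 3.55*x - 1.93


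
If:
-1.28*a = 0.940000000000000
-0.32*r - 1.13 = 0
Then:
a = -0.73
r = -3.53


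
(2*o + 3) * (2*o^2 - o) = 4*o^3 + 4*o^2 - 3*o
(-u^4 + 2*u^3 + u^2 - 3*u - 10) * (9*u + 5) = -9*u^5 + 13*u^4 + 19*u^3 - 22*u^2 - 105*u - 50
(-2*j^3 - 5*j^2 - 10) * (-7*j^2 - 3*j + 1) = 14*j^5 + 41*j^4 + 13*j^3 + 65*j^2 + 30*j - 10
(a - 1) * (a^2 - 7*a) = a^3 - 8*a^2 + 7*a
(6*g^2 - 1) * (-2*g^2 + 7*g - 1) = -12*g^4 + 42*g^3 - 4*g^2 - 7*g + 1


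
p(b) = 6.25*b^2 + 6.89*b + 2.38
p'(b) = 12.5*b + 6.89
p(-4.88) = 117.60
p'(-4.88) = -54.11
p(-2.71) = 29.61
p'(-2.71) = -26.98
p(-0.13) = 1.59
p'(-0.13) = 5.26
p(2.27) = 50.23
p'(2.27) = 35.26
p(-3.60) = 58.58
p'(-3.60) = -38.11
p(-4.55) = 100.42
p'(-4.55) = -49.98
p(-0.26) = 1.01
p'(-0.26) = 3.64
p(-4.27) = 86.92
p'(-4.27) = -46.48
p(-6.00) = 186.04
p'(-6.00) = -68.11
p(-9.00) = 446.62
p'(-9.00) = -105.61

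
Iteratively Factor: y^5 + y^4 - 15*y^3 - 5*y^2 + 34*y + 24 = (y - 3)*(y^4 + 4*y^3 - 3*y^2 - 14*y - 8) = (y - 3)*(y - 2)*(y^3 + 6*y^2 + 9*y + 4) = (y - 3)*(y - 2)*(y + 4)*(y^2 + 2*y + 1) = (y - 3)*(y - 2)*(y + 1)*(y + 4)*(y + 1)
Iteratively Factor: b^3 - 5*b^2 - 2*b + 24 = (b + 2)*(b^2 - 7*b + 12) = (b - 4)*(b + 2)*(b - 3)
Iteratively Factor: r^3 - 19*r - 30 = (r + 2)*(r^2 - 2*r - 15) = (r + 2)*(r + 3)*(r - 5)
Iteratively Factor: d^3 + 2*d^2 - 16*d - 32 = (d + 4)*(d^2 - 2*d - 8) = (d - 4)*(d + 4)*(d + 2)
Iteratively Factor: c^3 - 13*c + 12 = (c - 3)*(c^2 + 3*c - 4) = (c - 3)*(c - 1)*(c + 4)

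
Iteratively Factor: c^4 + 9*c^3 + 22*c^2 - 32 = (c + 2)*(c^3 + 7*c^2 + 8*c - 16) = (c + 2)*(c + 4)*(c^2 + 3*c - 4) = (c - 1)*(c + 2)*(c + 4)*(c + 4)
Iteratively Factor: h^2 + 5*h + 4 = (h + 4)*(h + 1)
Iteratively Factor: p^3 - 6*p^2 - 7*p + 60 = (p - 4)*(p^2 - 2*p - 15) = (p - 4)*(p + 3)*(p - 5)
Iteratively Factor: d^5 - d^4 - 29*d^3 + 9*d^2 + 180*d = (d + 4)*(d^4 - 5*d^3 - 9*d^2 + 45*d) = (d - 3)*(d + 4)*(d^3 - 2*d^2 - 15*d) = d*(d - 3)*(d + 4)*(d^2 - 2*d - 15) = d*(d - 5)*(d - 3)*(d + 4)*(d + 3)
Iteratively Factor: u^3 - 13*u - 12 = (u - 4)*(u^2 + 4*u + 3) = (u - 4)*(u + 1)*(u + 3)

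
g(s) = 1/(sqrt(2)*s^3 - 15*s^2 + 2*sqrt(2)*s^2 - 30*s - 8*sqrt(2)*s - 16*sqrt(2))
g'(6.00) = 0.00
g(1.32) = -0.01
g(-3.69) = -0.00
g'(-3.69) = -0.00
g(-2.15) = -0.24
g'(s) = (-3*sqrt(2)*s^2 - 4*sqrt(2)*s + 30*s + 8*sqrt(2) + 30)/(sqrt(2)*s^3 - 15*s^2 + 2*sqrt(2)*s^2 - 30*s - 8*sqrt(2)*s - 16*sqrt(2))^2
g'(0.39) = 0.03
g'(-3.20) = -0.02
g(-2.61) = -0.04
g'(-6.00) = 0.00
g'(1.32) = 0.01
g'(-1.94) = -11.38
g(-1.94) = 0.72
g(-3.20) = -0.02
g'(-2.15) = -1.80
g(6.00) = 0.00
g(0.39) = -0.02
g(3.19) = 0.00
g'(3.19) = 0.00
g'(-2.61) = -0.10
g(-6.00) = 0.00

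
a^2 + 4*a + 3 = (a + 1)*(a + 3)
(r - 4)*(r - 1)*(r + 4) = r^3 - r^2 - 16*r + 16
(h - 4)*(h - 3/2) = h^2 - 11*h/2 + 6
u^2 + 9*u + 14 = (u + 2)*(u + 7)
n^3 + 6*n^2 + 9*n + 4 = (n + 1)^2*(n + 4)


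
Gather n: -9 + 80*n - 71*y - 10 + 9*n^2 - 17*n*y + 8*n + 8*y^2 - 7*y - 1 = 9*n^2 + n*(88 - 17*y) + 8*y^2 - 78*y - 20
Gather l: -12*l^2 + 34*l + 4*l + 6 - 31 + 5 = -12*l^2 + 38*l - 20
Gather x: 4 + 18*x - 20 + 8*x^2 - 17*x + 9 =8*x^2 + x - 7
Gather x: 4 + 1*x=x + 4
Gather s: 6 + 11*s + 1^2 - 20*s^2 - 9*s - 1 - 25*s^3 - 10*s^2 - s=-25*s^3 - 30*s^2 + s + 6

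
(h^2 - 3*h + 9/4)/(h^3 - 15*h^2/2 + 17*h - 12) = (h - 3/2)/(h^2 - 6*h + 8)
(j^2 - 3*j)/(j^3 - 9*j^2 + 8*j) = (j - 3)/(j^2 - 9*j + 8)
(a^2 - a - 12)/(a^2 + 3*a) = (a - 4)/a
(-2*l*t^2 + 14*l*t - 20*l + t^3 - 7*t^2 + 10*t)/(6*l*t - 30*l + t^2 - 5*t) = (-2*l*t + 4*l + t^2 - 2*t)/(6*l + t)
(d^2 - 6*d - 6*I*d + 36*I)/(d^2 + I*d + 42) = (d - 6)/(d + 7*I)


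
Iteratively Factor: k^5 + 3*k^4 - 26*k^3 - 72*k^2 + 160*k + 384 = (k + 4)*(k^4 - k^3 - 22*k^2 + 16*k + 96) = (k - 4)*(k + 4)*(k^3 + 3*k^2 - 10*k - 24) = (k - 4)*(k + 2)*(k + 4)*(k^2 + k - 12) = (k - 4)*(k + 2)*(k + 4)^2*(k - 3)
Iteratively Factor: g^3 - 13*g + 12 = (g - 1)*(g^2 + g - 12) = (g - 3)*(g - 1)*(g + 4)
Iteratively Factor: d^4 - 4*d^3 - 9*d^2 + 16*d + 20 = (d - 2)*(d^3 - 2*d^2 - 13*d - 10) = (d - 5)*(d - 2)*(d^2 + 3*d + 2) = (d - 5)*(d - 2)*(d + 2)*(d + 1)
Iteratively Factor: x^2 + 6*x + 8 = (x + 4)*(x + 2)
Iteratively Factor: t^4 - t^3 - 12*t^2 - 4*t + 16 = (t - 1)*(t^3 - 12*t - 16) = (t - 4)*(t - 1)*(t^2 + 4*t + 4) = (t - 4)*(t - 1)*(t + 2)*(t + 2)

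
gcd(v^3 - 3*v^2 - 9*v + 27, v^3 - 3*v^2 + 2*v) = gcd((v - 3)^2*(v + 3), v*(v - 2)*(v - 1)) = 1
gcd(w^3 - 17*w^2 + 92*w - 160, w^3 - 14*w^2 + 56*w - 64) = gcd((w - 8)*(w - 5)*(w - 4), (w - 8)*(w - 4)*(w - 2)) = w^2 - 12*w + 32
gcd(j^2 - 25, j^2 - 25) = j^2 - 25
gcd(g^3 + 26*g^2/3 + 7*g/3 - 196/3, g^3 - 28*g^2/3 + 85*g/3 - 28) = g - 7/3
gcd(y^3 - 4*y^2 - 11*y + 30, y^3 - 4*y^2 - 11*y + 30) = y^3 - 4*y^2 - 11*y + 30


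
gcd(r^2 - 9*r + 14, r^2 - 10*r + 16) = r - 2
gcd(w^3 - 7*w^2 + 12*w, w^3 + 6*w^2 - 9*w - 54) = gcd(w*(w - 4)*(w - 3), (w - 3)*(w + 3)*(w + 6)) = w - 3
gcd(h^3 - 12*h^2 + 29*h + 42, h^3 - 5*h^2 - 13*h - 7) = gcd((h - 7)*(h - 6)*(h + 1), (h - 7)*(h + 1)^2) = h^2 - 6*h - 7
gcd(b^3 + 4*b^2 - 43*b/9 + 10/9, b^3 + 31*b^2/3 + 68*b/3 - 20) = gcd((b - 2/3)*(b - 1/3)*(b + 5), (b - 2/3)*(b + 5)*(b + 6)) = b^2 + 13*b/3 - 10/3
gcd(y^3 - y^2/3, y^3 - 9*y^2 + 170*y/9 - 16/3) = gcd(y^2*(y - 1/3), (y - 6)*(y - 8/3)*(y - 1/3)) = y - 1/3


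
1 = 1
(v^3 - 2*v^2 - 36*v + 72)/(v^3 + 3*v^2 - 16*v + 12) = (v - 6)/(v - 1)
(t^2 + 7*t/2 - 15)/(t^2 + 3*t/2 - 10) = (t + 6)/(t + 4)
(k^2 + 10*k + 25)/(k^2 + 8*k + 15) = (k + 5)/(k + 3)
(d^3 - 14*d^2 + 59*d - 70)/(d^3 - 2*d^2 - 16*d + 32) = (d^2 - 12*d + 35)/(d^2 - 16)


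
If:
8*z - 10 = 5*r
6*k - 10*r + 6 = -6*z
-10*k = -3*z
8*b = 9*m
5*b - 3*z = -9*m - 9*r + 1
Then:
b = -703/533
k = 39/41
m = -5624/4797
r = 126/41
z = 130/41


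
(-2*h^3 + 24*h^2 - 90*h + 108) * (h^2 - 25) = -2*h^5 + 24*h^4 - 40*h^3 - 492*h^2 + 2250*h - 2700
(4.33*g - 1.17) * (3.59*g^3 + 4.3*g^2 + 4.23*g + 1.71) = 15.5447*g^4 + 14.4187*g^3 + 13.2849*g^2 + 2.4552*g - 2.0007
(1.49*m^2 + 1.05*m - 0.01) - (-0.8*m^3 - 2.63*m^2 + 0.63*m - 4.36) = 0.8*m^3 + 4.12*m^2 + 0.42*m + 4.35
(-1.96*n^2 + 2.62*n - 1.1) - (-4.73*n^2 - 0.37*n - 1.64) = 2.77*n^2 + 2.99*n + 0.54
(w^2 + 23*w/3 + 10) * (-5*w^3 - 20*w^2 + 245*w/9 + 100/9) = -5*w^5 - 175*w^4/3 - 1585*w^3/9 + 535*w^2/27 + 9650*w/27 + 1000/9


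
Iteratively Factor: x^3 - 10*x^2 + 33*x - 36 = (x - 3)*(x^2 - 7*x + 12) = (x - 3)^2*(x - 4)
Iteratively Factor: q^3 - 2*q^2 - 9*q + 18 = (q - 3)*(q^2 + q - 6) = (q - 3)*(q - 2)*(q + 3)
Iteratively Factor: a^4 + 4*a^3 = (a)*(a^3 + 4*a^2) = a*(a + 4)*(a^2) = a^2*(a + 4)*(a)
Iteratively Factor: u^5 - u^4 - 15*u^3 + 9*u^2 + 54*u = (u + 2)*(u^4 - 3*u^3 - 9*u^2 + 27*u) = (u - 3)*(u + 2)*(u^3 - 9*u) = (u - 3)^2*(u + 2)*(u^2 + 3*u) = (u - 3)^2*(u + 2)*(u + 3)*(u)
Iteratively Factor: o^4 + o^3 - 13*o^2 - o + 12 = (o - 3)*(o^3 + 4*o^2 - o - 4) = (o - 3)*(o + 4)*(o^2 - 1) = (o - 3)*(o + 1)*(o + 4)*(o - 1)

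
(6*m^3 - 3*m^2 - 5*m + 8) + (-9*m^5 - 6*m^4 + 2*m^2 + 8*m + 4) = -9*m^5 - 6*m^4 + 6*m^3 - m^2 + 3*m + 12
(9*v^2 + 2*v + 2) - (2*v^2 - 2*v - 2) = 7*v^2 + 4*v + 4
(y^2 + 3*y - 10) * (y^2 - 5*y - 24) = y^4 - 2*y^3 - 49*y^2 - 22*y + 240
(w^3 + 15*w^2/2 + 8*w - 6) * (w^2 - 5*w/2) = w^5 + 5*w^4 - 43*w^3/4 - 26*w^2 + 15*w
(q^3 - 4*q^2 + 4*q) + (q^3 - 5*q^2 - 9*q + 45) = 2*q^3 - 9*q^2 - 5*q + 45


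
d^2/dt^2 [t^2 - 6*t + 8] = 2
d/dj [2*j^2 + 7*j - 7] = 4*j + 7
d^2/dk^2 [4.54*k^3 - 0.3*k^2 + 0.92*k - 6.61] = 27.24*k - 0.6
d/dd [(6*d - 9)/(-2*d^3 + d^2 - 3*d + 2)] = 3*(8*d^3 - 20*d^2 + 6*d - 5)/(4*d^6 - 4*d^5 + 13*d^4 - 14*d^3 + 13*d^2 - 12*d + 4)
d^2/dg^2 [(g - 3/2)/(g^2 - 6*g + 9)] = (2*g + 3)/(g^4 - 12*g^3 + 54*g^2 - 108*g + 81)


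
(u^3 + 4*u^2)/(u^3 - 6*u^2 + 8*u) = u*(u + 4)/(u^2 - 6*u + 8)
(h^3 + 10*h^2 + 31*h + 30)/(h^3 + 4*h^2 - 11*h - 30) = (h + 3)/(h - 3)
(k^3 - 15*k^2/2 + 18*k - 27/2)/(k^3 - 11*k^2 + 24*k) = (2*k^2 - 9*k + 9)/(2*k*(k - 8))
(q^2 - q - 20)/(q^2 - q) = (q^2 - q - 20)/(q*(q - 1))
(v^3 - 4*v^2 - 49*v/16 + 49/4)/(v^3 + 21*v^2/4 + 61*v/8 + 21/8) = (4*v^2 - 23*v + 28)/(2*(2*v^2 + 7*v + 3))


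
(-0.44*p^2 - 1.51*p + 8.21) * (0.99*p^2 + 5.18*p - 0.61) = -0.4356*p^4 - 3.7741*p^3 + 0.574500000000001*p^2 + 43.4489*p - 5.0081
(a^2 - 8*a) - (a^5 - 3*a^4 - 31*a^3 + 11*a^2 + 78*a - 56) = -a^5 + 3*a^4 + 31*a^3 - 10*a^2 - 86*a + 56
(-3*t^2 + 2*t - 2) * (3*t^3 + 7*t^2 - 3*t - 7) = -9*t^5 - 15*t^4 + 17*t^3 + t^2 - 8*t + 14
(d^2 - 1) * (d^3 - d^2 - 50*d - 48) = d^5 - d^4 - 51*d^3 - 47*d^2 + 50*d + 48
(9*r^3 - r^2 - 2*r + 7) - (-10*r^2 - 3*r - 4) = 9*r^3 + 9*r^2 + r + 11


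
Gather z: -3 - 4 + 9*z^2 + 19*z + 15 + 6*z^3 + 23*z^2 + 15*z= 6*z^3 + 32*z^2 + 34*z + 8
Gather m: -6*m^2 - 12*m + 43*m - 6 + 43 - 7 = -6*m^2 + 31*m + 30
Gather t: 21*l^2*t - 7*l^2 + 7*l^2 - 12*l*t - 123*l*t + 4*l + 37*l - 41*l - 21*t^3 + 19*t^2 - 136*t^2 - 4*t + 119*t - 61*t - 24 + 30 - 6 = -21*t^3 - 117*t^2 + t*(21*l^2 - 135*l + 54)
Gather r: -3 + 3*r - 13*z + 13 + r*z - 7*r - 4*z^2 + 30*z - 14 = r*(z - 4) - 4*z^2 + 17*z - 4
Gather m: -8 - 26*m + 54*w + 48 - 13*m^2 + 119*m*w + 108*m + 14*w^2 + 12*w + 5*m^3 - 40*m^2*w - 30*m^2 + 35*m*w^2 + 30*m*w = 5*m^3 + m^2*(-40*w - 43) + m*(35*w^2 + 149*w + 82) + 14*w^2 + 66*w + 40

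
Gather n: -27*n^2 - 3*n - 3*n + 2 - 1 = -27*n^2 - 6*n + 1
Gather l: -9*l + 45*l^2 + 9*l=45*l^2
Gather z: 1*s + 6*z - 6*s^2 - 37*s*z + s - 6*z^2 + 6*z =-6*s^2 + 2*s - 6*z^2 + z*(12 - 37*s)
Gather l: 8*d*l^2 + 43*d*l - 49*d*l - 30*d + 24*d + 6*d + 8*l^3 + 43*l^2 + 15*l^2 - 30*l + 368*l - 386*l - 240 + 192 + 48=8*l^3 + l^2*(8*d + 58) + l*(-6*d - 48)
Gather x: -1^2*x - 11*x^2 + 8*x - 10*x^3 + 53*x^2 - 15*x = -10*x^3 + 42*x^2 - 8*x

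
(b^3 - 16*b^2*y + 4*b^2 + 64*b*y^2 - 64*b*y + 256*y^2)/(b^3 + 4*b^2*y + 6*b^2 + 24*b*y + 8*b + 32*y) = (b^2 - 16*b*y + 64*y^2)/(b^2 + 4*b*y + 2*b + 8*y)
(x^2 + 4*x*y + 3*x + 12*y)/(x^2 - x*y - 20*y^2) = (x + 3)/(x - 5*y)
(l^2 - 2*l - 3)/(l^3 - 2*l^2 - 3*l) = 1/l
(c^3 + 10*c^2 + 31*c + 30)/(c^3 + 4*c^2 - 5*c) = (c^2 + 5*c + 6)/(c*(c - 1))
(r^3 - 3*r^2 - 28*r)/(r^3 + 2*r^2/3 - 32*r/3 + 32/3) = 3*r*(r - 7)/(3*r^2 - 10*r + 8)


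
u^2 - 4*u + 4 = (u - 2)^2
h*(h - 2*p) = h^2 - 2*h*p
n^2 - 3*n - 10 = (n - 5)*(n + 2)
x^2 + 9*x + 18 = (x + 3)*(x + 6)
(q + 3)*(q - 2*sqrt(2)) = q^2 - 2*sqrt(2)*q + 3*q - 6*sqrt(2)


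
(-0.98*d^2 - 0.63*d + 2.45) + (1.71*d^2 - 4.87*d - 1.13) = 0.73*d^2 - 5.5*d + 1.32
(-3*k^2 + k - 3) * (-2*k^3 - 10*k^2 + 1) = 6*k^5 + 28*k^4 - 4*k^3 + 27*k^2 + k - 3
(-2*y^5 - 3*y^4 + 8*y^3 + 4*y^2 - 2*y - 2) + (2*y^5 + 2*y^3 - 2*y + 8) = -3*y^4 + 10*y^3 + 4*y^2 - 4*y + 6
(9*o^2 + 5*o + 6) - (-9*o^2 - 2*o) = 18*o^2 + 7*o + 6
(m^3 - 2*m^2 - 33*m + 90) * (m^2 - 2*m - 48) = m^5 - 4*m^4 - 77*m^3 + 252*m^2 + 1404*m - 4320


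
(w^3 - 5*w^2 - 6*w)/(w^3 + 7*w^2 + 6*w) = (w - 6)/(w + 6)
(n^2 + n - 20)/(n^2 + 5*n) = (n - 4)/n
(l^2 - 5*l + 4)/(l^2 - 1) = (l - 4)/(l + 1)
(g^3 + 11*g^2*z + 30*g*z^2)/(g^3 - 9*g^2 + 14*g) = (g^2 + 11*g*z + 30*z^2)/(g^2 - 9*g + 14)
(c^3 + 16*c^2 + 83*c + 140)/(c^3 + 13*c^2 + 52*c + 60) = (c^2 + 11*c + 28)/(c^2 + 8*c + 12)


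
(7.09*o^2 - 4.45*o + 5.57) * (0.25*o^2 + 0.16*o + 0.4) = 1.7725*o^4 + 0.0219*o^3 + 3.5165*o^2 - 0.8888*o + 2.228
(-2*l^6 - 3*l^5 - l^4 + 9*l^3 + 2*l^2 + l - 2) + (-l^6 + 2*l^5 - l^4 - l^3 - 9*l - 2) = -3*l^6 - l^5 - 2*l^4 + 8*l^3 + 2*l^2 - 8*l - 4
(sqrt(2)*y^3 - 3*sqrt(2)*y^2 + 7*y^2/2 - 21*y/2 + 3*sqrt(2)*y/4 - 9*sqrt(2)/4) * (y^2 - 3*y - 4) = sqrt(2)*y^5 - 6*sqrt(2)*y^4 + 7*y^4/2 - 21*y^3 + 23*sqrt(2)*y^3/4 + 15*sqrt(2)*y^2/2 + 35*y^2/2 + 15*sqrt(2)*y/4 + 42*y + 9*sqrt(2)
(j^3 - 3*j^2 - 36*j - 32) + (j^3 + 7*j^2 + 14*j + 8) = 2*j^3 + 4*j^2 - 22*j - 24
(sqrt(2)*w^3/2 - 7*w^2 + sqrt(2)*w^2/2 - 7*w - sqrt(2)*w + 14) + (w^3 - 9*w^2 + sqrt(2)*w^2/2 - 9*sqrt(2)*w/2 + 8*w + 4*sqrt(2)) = sqrt(2)*w^3/2 + w^3 - 16*w^2 + sqrt(2)*w^2 - 11*sqrt(2)*w/2 + w + 4*sqrt(2) + 14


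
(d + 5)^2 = d^2 + 10*d + 25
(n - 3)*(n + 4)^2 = n^3 + 5*n^2 - 8*n - 48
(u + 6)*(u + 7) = u^2 + 13*u + 42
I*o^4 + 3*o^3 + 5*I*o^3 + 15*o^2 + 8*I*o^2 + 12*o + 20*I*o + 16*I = (o + 4)*(o - 4*I)*(o + I)*(I*o + I)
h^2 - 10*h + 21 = (h - 7)*(h - 3)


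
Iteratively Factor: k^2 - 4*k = (k)*(k - 4)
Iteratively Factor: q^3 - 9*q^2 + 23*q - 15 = (q - 3)*(q^2 - 6*q + 5) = (q - 3)*(q - 1)*(q - 5)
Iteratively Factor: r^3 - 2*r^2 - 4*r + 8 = (r + 2)*(r^2 - 4*r + 4) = (r - 2)*(r + 2)*(r - 2)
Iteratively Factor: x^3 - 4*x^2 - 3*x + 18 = (x + 2)*(x^2 - 6*x + 9) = (x - 3)*(x + 2)*(x - 3)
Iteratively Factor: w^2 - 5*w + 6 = (w - 3)*(w - 2)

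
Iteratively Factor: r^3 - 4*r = (r + 2)*(r^2 - 2*r) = (r - 2)*(r + 2)*(r)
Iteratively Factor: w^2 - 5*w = (w - 5)*(w)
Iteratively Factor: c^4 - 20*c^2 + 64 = (c - 4)*(c^3 + 4*c^2 - 4*c - 16) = (c - 4)*(c + 4)*(c^2 - 4) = (c - 4)*(c + 2)*(c + 4)*(c - 2)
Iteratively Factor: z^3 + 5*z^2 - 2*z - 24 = (z + 3)*(z^2 + 2*z - 8) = (z + 3)*(z + 4)*(z - 2)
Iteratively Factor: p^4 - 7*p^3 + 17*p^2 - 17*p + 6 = (p - 1)*(p^3 - 6*p^2 + 11*p - 6) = (p - 2)*(p - 1)*(p^2 - 4*p + 3) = (p - 3)*(p - 2)*(p - 1)*(p - 1)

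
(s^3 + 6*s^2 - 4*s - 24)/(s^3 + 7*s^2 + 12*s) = (s^3 + 6*s^2 - 4*s - 24)/(s*(s^2 + 7*s + 12))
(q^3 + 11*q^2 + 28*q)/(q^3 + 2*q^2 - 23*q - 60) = q*(q + 7)/(q^2 - 2*q - 15)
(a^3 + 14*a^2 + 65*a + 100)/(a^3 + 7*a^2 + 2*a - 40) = (a + 5)/(a - 2)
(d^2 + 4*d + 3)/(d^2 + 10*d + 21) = (d + 1)/(d + 7)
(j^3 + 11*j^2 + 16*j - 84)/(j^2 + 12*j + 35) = (j^2 + 4*j - 12)/(j + 5)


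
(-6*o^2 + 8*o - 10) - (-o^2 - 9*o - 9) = -5*o^2 + 17*o - 1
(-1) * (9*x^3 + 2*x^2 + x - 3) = -9*x^3 - 2*x^2 - x + 3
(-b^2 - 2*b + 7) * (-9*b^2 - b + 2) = 9*b^4 + 19*b^3 - 63*b^2 - 11*b + 14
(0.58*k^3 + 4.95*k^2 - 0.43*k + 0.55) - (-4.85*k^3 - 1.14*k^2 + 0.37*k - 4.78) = 5.43*k^3 + 6.09*k^2 - 0.8*k + 5.33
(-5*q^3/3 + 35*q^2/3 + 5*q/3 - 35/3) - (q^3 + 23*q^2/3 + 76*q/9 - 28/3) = -8*q^3/3 + 4*q^2 - 61*q/9 - 7/3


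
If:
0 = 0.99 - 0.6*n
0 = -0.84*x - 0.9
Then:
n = 1.65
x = -1.07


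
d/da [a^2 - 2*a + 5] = 2*a - 2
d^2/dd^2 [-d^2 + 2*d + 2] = -2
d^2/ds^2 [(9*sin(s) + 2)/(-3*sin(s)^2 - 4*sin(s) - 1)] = (81*sin(s)^4 - 117*sin(s)^3 - 135*sin(s)^2 - sin(s) + 20)/((sin(s) + 1)^2*(3*sin(s) + 1)^3)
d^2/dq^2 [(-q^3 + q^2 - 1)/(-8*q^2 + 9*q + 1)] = 2*(17*q^3 + 195*q^2 - 213*q + 88)/(512*q^6 - 1728*q^5 + 1752*q^4 - 297*q^3 - 219*q^2 - 27*q - 1)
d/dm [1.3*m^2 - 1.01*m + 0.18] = 2.6*m - 1.01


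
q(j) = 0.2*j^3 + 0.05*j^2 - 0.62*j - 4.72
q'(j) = 0.6*j^2 + 0.1*j - 0.62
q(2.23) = -3.64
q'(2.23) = 2.59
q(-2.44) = -5.81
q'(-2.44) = 2.71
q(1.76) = -4.57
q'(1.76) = 1.41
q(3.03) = -0.58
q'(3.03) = 5.19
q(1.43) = -4.92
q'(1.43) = 0.75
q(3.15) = 0.07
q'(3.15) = 5.65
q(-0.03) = -4.70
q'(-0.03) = -0.62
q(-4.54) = -19.59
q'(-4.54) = 11.29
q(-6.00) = -42.40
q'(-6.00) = 20.38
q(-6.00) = -42.40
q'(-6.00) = 20.38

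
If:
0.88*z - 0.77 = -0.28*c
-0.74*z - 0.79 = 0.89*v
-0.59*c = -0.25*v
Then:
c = -0.77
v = -1.82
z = 1.12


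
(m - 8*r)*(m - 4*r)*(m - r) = m^3 - 13*m^2*r + 44*m*r^2 - 32*r^3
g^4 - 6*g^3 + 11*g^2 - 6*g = g*(g - 3)*(g - 2)*(g - 1)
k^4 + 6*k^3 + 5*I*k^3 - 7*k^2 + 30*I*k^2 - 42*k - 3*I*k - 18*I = (k + 6)*(k + I)^2*(k + 3*I)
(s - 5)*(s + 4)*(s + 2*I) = s^3 - s^2 + 2*I*s^2 - 20*s - 2*I*s - 40*I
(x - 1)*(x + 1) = x^2 - 1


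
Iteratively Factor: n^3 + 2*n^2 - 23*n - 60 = (n + 3)*(n^2 - n - 20) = (n + 3)*(n + 4)*(n - 5)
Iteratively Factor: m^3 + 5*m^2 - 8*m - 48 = (m + 4)*(m^2 + m - 12) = (m + 4)^2*(m - 3)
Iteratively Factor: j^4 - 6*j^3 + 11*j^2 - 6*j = (j)*(j^3 - 6*j^2 + 11*j - 6) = j*(j - 1)*(j^2 - 5*j + 6) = j*(j - 2)*(j - 1)*(j - 3)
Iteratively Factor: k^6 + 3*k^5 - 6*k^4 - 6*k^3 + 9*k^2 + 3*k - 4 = (k + 4)*(k^5 - k^4 - 2*k^3 + 2*k^2 + k - 1) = (k + 1)*(k + 4)*(k^4 - 2*k^3 + 2*k - 1) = (k - 1)*(k + 1)*(k + 4)*(k^3 - k^2 - k + 1) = (k - 1)^2*(k + 1)*(k + 4)*(k^2 - 1) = (k - 1)^3*(k + 1)*(k + 4)*(k + 1)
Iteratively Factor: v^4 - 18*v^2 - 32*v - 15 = (v - 5)*(v^3 + 5*v^2 + 7*v + 3) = (v - 5)*(v + 1)*(v^2 + 4*v + 3) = (v - 5)*(v + 1)^2*(v + 3)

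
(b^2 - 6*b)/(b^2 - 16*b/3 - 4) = 3*b/(3*b + 2)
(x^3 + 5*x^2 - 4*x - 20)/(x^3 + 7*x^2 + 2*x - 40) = (x + 2)/(x + 4)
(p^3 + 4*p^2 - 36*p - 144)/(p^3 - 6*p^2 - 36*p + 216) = (p + 4)/(p - 6)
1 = 1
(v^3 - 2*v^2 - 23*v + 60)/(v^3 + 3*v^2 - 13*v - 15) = (v - 4)/(v + 1)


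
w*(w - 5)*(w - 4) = w^3 - 9*w^2 + 20*w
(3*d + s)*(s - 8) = 3*d*s - 24*d + s^2 - 8*s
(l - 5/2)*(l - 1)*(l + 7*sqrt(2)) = l^3 - 7*l^2/2 + 7*sqrt(2)*l^2 - 49*sqrt(2)*l/2 + 5*l/2 + 35*sqrt(2)/2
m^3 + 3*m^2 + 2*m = m*(m + 1)*(m + 2)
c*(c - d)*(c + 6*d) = c^3 + 5*c^2*d - 6*c*d^2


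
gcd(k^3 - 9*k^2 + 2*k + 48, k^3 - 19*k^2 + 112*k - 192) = k^2 - 11*k + 24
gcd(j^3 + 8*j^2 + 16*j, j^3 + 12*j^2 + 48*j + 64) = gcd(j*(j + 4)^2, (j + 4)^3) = j^2 + 8*j + 16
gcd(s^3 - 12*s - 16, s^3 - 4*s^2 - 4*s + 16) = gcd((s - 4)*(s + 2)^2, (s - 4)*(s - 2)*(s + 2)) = s^2 - 2*s - 8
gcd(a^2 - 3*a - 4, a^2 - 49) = 1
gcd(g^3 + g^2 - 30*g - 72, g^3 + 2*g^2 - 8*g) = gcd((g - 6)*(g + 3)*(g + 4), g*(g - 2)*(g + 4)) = g + 4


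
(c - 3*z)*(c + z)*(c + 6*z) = c^3 + 4*c^2*z - 15*c*z^2 - 18*z^3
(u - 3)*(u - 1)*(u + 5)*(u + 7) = u^4 + 8*u^3 - 10*u^2 - 104*u + 105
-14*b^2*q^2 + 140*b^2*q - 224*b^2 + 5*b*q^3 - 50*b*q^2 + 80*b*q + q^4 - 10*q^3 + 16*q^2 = (-2*b + q)*(7*b + q)*(q - 8)*(q - 2)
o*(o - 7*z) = o^2 - 7*o*z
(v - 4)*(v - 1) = v^2 - 5*v + 4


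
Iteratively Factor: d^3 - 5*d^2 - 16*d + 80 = (d - 5)*(d^2 - 16) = (d - 5)*(d + 4)*(d - 4)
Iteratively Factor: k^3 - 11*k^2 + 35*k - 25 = (k - 5)*(k^2 - 6*k + 5) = (k - 5)^2*(k - 1)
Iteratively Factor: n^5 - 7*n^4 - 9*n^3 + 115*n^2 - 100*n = (n - 5)*(n^4 - 2*n^3 - 19*n^2 + 20*n) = n*(n - 5)*(n^3 - 2*n^2 - 19*n + 20) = n*(n - 5)*(n - 1)*(n^2 - n - 20) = n*(n - 5)*(n - 1)*(n + 4)*(n - 5)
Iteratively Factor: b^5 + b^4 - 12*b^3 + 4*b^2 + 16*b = (b - 2)*(b^4 + 3*b^3 - 6*b^2 - 8*b) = b*(b - 2)*(b^3 + 3*b^2 - 6*b - 8) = b*(b - 2)*(b + 4)*(b^2 - b - 2) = b*(b - 2)*(b + 1)*(b + 4)*(b - 2)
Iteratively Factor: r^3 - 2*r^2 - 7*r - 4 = (r + 1)*(r^2 - 3*r - 4) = (r + 1)^2*(r - 4)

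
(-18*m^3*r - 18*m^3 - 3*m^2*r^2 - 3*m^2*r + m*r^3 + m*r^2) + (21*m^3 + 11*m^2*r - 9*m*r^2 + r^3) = -18*m^3*r + 3*m^3 - 3*m^2*r^2 + 8*m^2*r + m*r^3 - 8*m*r^2 + r^3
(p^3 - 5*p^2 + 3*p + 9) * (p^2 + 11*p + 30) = p^5 + 6*p^4 - 22*p^3 - 108*p^2 + 189*p + 270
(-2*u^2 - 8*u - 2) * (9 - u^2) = 2*u^4 + 8*u^3 - 16*u^2 - 72*u - 18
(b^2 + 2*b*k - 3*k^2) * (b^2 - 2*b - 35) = b^4 + 2*b^3*k - 2*b^3 - 3*b^2*k^2 - 4*b^2*k - 35*b^2 + 6*b*k^2 - 70*b*k + 105*k^2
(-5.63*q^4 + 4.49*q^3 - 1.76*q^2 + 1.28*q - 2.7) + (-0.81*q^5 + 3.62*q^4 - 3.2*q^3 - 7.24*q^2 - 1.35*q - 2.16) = -0.81*q^5 - 2.01*q^4 + 1.29*q^3 - 9.0*q^2 - 0.0700000000000001*q - 4.86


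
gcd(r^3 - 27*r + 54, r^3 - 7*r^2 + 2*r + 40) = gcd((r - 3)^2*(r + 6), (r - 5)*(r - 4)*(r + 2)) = 1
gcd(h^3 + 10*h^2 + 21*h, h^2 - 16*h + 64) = 1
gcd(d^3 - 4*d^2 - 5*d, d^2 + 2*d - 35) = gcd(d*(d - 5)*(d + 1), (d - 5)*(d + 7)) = d - 5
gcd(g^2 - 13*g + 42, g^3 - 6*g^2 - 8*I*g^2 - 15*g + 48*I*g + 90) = g - 6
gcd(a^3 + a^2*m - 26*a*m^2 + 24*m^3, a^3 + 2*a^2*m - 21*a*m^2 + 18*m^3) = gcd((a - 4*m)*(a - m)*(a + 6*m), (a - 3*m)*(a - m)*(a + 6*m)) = a^2 + 5*a*m - 6*m^2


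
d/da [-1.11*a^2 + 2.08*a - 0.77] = 2.08 - 2.22*a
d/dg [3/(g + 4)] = -3/(g + 4)^2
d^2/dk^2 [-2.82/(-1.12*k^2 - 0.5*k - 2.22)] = (-7.074816*k^2 - 3.1584*k + 2.82*(2.24*k + 0.5)*(4.48*k + 1.0) - 14.023296)/(1.12*k^2 + 0.5*k + 2.22)^3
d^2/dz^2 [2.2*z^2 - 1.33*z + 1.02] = 4.40000000000000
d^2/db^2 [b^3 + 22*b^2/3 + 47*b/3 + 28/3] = 6*b + 44/3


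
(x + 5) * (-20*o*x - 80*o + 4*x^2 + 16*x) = -20*o*x^2 - 180*o*x - 400*o + 4*x^3 + 36*x^2 + 80*x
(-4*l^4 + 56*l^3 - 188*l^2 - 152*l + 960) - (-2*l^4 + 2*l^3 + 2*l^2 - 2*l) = -2*l^4 + 54*l^3 - 190*l^2 - 150*l + 960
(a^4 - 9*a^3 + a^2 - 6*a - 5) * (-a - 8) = -a^5 + a^4 + 71*a^3 - 2*a^2 + 53*a + 40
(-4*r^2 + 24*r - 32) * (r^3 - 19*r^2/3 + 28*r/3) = -4*r^5 + 148*r^4/3 - 664*r^3/3 + 1280*r^2/3 - 896*r/3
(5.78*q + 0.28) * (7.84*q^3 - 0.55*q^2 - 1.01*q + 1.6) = 45.3152*q^4 - 0.9838*q^3 - 5.9918*q^2 + 8.9652*q + 0.448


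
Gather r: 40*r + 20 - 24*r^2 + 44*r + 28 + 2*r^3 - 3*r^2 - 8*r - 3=2*r^3 - 27*r^2 + 76*r + 45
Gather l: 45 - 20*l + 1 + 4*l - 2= 44 - 16*l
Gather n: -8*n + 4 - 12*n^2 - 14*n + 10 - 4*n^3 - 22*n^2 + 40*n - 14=-4*n^3 - 34*n^2 + 18*n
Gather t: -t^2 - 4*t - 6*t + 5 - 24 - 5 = -t^2 - 10*t - 24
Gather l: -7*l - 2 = -7*l - 2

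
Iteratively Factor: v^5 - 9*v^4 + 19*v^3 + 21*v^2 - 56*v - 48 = (v + 1)*(v^4 - 10*v^3 + 29*v^2 - 8*v - 48) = (v - 3)*(v + 1)*(v^3 - 7*v^2 + 8*v + 16) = (v - 4)*(v - 3)*(v + 1)*(v^2 - 3*v - 4) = (v - 4)*(v - 3)*(v + 1)^2*(v - 4)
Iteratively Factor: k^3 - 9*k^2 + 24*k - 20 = (k - 2)*(k^2 - 7*k + 10) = (k - 2)^2*(k - 5)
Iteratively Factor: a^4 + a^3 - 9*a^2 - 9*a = (a + 3)*(a^3 - 2*a^2 - 3*a) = a*(a + 3)*(a^2 - 2*a - 3) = a*(a + 1)*(a + 3)*(a - 3)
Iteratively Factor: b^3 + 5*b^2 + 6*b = (b + 2)*(b^2 + 3*b) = b*(b + 2)*(b + 3)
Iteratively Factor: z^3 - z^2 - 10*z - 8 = (z + 1)*(z^2 - 2*z - 8) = (z + 1)*(z + 2)*(z - 4)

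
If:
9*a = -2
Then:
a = -2/9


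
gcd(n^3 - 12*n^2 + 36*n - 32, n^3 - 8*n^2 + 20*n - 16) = n^2 - 4*n + 4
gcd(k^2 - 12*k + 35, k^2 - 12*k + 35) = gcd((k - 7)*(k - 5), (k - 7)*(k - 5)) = k^2 - 12*k + 35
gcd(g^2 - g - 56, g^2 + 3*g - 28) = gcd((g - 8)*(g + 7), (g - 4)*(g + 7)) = g + 7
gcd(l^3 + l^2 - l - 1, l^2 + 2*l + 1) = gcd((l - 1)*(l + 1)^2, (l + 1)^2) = l^2 + 2*l + 1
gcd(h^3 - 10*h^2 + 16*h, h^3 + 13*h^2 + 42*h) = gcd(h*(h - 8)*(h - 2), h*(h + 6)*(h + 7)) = h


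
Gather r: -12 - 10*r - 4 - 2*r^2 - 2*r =-2*r^2 - 12*r - 16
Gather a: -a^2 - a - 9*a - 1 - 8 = -a^2 - 10*a - 9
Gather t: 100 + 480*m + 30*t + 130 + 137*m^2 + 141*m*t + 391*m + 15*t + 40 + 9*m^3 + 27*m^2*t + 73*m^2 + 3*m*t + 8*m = 9*m^3 + 210*m^2 + 879*m + t*(27*m^2 + 144*m + 45) + 270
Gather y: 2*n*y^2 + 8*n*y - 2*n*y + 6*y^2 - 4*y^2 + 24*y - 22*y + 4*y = y^2*(2*n + 2) + y*(6*n + 6)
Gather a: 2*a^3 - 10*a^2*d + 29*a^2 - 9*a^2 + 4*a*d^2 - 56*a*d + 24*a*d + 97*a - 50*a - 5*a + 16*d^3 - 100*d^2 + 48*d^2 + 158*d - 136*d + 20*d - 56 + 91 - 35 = 2*a^3 + a^2*(20 - 10*d) + a*(4*d^2 - 32*d + 42) + 16*d^3 - 52*d^2 + 42*d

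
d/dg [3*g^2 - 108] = 6*g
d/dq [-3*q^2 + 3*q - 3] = 3 - 6*q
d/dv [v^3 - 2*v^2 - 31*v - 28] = 3*v^2 - 4*v - 31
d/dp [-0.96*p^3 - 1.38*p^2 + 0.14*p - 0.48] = -2.88*p^2 - 2.76*p + 0.14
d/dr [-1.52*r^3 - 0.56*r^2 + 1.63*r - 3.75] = -4.56*r^2 - 1.12*r + 1.63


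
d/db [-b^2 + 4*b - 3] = 4 - 2*b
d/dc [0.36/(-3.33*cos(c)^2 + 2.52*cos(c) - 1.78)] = (0.9072 - 2.3976*cos(c))*sin(c)/(3.33*cos(c)^2 - 2.52*cos(c) + 1.78)^2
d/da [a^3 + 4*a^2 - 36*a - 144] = 3*a^2 + 8*a - 36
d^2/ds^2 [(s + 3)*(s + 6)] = 2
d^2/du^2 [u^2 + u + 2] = 2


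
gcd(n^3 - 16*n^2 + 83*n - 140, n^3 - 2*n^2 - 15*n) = n - 5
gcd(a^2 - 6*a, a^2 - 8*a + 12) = a - 6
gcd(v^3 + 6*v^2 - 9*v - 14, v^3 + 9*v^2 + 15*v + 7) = v^2 + 8*v + 7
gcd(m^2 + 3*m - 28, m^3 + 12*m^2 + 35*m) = m + 7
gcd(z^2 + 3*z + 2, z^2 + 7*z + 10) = z + 2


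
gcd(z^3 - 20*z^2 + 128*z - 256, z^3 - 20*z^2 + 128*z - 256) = z^3 - 20*z^2 + 128*z - 256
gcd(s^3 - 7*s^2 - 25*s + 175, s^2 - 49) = s - 7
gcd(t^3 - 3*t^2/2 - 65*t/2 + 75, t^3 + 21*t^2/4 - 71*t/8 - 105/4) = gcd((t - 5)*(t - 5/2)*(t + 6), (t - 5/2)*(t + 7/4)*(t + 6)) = t^2 + 7*t/2 - 15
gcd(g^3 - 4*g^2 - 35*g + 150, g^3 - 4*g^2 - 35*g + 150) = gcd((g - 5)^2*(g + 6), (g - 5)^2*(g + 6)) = g^3 - 4*g^2 - 35*g + 150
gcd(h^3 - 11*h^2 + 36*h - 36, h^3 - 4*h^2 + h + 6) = h^2 - 5*h + 6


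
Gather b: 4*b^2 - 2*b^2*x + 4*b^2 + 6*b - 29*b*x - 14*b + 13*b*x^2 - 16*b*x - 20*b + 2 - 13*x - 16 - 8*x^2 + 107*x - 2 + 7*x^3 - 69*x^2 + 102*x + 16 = b^2*(8 - 2*x) + b*(13*x^2 - 45*x - 28) + 7*x^3 - 77*x^2 + 196*x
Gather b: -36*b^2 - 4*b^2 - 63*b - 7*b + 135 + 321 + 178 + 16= -40*b^2 - 70*b + 650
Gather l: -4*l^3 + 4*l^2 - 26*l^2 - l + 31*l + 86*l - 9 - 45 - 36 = -4*l^3 - 22*l^2 + 116*l - 90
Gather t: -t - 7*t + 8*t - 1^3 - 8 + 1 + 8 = 0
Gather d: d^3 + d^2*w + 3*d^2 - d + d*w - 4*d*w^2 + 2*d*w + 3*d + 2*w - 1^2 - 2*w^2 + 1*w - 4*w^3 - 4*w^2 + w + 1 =d^3 + d^2*(w + 3) + d*(-4*w^2 + 3*w + 2) - 4*w^3 - 6*w^2 + 4*w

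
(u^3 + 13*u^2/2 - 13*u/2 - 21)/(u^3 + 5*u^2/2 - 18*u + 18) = (2*u^2 + 17*u + 21)/(2*u^2 + 9*u - 18)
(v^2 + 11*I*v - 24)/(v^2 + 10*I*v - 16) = (v + 3*I)/(v + 2*I)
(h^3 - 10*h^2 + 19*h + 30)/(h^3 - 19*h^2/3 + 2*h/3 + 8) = 3*(h - 5)/(3*h - 4)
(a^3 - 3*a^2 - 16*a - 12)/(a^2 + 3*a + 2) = a - 6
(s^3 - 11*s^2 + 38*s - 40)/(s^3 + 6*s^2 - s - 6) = (s^3 - 11*s^2 + 38*s - 40)/(s^3 + 6*s^2 - s - 6)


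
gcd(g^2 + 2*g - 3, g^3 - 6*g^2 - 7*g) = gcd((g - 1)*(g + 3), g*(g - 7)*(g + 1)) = 1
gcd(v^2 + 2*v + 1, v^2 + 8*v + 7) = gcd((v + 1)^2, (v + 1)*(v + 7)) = v + 1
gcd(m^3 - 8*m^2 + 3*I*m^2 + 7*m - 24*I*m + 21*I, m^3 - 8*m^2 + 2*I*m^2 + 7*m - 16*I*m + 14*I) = m^2 - 8*m + 7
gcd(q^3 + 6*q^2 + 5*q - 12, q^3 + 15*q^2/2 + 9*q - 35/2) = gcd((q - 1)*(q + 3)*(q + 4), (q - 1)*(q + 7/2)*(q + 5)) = q - 1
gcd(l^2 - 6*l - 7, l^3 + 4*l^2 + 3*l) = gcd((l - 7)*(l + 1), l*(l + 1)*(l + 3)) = l + 1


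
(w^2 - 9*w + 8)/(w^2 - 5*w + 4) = (w - 8)/(w - 4)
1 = 1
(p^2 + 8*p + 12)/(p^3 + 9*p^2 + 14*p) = (p + 6)/(p*(p + 7))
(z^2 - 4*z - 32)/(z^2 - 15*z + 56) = (z + 4)/(z - 7)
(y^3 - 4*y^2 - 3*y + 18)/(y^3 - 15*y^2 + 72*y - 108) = (y^2 - y - 6)/(y^2 - 12*y + 36)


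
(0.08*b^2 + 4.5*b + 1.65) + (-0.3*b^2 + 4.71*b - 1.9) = -0.22*b^2 + 9.21*b - 0.25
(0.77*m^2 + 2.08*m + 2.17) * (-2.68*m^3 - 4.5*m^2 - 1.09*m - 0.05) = -2.0636*m^5 - 9.0394*m^4 - 16.0149*m^3 - 12.0707*m^2 - 2.4693*m - 0.1085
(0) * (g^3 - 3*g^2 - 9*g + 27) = 0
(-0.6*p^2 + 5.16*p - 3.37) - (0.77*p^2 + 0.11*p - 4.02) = -1.37*p^2 + 5.05*p + 0.649999999999999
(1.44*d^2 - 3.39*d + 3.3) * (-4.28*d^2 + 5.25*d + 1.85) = -6.1632*d^4 + 22.0692*d^3 - 29.2575*d^2 + 11.0535*d + 6.105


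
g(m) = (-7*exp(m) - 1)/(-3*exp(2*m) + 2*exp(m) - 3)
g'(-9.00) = 0.00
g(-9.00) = 0.33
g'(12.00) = 0.00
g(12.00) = 0.00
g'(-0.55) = 0.89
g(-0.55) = 1.77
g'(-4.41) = 0.03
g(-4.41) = 0.36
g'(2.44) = -0.23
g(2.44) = 0.22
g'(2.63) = -0.19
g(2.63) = 0.18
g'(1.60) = -0.58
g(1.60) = 0.53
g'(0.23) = -0.82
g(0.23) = 1.87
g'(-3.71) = 0.06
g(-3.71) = 0.40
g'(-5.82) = 0.01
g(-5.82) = 0.34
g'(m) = (-7*exp(m) - 1)*(6*exp(2*m) - 2*exp(m))/(-3*exp(2*m) + 2*exp(m) - 3)^2 - 7*exp(m)/(-3*exp(2*m) + 2*exp(m) - 3)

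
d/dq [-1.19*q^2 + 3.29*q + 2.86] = 3.29 - 2.38*q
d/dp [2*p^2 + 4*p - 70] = 4*p + 4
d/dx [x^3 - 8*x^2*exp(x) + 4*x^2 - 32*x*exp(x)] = -8*x^2*exp(x) + 3*x^2 - 48*x*exp(x) + 8*x - 32*exp(x)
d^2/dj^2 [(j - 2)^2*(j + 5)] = 6*j + 2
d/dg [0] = 0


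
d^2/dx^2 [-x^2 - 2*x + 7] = -2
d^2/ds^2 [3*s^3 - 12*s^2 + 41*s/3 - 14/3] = 18*s - 24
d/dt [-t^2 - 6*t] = -2*t - 6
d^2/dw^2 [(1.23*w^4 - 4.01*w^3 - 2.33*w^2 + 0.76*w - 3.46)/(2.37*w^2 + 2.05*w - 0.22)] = (13.817574*w^6 + 35.85573*w^5 + 27.1665180000001*w^4 - 15.58306*w^3 - 112.330572*w^2 - 99.64938*w - 32.229412)/(13.312053*w^6 + 34.543935*w^5 + 26.172621*w^4 + 2.201905*w^3 - 2.429526*w^2 + 0.29766*w - 0.010648)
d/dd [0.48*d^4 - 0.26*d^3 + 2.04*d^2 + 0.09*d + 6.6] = 1.92*d^3 - 0.78*d^2 + 4.08*d + 0.09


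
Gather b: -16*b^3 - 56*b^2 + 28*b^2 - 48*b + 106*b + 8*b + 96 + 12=-16*b^3 - 28*b^2 + 66*b + 108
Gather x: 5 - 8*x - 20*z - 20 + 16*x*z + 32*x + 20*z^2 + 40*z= x*(16*z + 24) + 20*z^2 + 20*z - 15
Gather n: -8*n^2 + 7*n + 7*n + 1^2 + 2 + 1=-8*n^2 + 14*n + 4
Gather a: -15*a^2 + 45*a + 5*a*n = -15*a^2 + a*(5*n + 45)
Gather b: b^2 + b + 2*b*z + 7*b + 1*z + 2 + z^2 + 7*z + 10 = b^2 + b*(2*z + 8) + z^2 + 8*z + 12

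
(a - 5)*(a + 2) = a^2 - 3*a - 10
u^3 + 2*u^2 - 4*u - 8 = (u - 2)*(u + 2)^2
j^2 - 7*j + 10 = (j - 5)*(j - 2)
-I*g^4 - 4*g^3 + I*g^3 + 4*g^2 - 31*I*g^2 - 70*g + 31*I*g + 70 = (g - 7*I)*(g - 2*I)*(g + 5*I)*(-I*g + I)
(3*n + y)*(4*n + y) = 12*n^2 + 7*n*y + y^2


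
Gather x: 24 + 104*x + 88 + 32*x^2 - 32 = 32*x^2 + 104*x + 80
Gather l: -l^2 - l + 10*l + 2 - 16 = -l^2 + 9*l - 14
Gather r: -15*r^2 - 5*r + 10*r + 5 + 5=-15*r^2 + 5*r + 10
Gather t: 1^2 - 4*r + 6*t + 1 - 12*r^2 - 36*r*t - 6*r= -12*r^2 - 10*r + t*(6 - 36*r) + 2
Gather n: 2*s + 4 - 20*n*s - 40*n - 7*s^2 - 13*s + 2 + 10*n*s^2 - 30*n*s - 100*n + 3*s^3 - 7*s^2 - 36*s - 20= n*(10*s^2 - 50*s - 140) + 3*s^3 - 14*s^2 - 47*s - 14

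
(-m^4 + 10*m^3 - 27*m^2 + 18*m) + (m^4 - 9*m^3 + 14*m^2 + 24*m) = m^3 - 13*m^2 + 42*m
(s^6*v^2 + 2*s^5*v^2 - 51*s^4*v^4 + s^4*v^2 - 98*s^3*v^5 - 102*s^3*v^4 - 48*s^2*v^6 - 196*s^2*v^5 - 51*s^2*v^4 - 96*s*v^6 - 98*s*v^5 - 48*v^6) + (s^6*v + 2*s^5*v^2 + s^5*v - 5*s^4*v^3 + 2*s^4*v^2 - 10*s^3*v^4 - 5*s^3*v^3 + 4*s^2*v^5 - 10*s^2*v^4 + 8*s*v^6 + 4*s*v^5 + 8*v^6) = s^6*v^2 + s^6*v + 4*s^5*v^2 + s^5*v - 51*s^4*v^4 - 5*s^4*v^3 + 3*s^4*v^2 - 98*s^3*v^5 - 112*s^3*v^4 - 5*s^3*v^3 - 48*s^2*v^6 - 192*s^2*v^5 - 61*s^2*v^4 - 88*s*v^6 - 94*s*v^5 - 40*v^6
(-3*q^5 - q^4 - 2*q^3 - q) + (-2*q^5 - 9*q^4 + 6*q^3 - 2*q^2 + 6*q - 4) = -5*q^5 - 10*q^4 + 4*q^3 - 2*q^2 + 5*q - 4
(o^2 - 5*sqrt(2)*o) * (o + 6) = o^3 - 5*sqrt(2)*o^2 + 6*o^2 - 30*sqrt(2)*o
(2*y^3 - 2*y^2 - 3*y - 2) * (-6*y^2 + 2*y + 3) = -12*y^5 + 16*y^4 + 20*y^3 - 13*y - 6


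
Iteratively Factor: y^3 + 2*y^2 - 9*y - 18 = (y + 3)*(y^2 - y - 6) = (y + 2)*(y + 3)*(y - 3)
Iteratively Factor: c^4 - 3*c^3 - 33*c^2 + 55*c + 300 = (c + 3)*(c^3 - 6*c^2 - 15*c + 100) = (c - 5)*(c + 3)*(c^2 - c - 20) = (c - 5)^2*(c + 3)*(c + 4)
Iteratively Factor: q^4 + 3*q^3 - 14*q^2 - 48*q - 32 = (q + 1)*(q^3 + 2*q^2 - 16*q - 32) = (q + 1)*(q + 2)*(q^2 - 16) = (q + 1)*(q + 2)*(q + 4)*(q - 4)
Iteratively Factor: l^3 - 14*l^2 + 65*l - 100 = (l - 5)*(l^2 - 9*l + 20) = (l - 5)*(l - 4)*(l - 5)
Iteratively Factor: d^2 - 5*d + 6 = (d - 3)*(d - 2)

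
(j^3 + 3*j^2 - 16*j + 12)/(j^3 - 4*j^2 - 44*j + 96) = (j - 1)/(j - 8)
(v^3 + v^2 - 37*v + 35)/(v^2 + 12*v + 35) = (v^2 - 6*v + 5)/(v + 5)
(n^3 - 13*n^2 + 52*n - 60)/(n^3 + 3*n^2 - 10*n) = (n^2 - 11*n + 30)/(n*(n + 5))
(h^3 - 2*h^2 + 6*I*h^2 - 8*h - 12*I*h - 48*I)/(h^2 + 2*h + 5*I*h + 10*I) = (h^2 + h*(-4 + 6*I) - 24*I)/(h + 5*I)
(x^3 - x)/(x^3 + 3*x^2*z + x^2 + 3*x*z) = (x - 1)/(x + 3*z)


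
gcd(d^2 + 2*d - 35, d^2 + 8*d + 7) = d + 7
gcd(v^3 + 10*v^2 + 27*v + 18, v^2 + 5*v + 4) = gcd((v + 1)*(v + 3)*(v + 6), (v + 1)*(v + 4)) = v + 1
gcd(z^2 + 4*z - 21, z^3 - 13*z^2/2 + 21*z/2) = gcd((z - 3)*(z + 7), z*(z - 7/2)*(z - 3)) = z - 3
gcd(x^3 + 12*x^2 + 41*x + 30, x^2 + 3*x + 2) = x + 1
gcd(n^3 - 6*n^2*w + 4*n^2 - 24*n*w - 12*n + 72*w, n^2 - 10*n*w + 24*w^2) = -n + 6*w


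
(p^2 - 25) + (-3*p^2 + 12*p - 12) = -2*p^2 + 12*p - 37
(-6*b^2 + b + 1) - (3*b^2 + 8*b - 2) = -9*b^2 - 7*b + 3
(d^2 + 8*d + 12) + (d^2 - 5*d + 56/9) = 2*d^2 + 3*d + 164/9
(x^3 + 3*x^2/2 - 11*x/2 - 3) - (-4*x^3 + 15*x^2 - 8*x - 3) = 5*x^3 - 27*x^2/2 + 5*x/2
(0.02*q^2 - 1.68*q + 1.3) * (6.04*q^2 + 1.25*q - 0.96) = 0.1208*q^4 - 10.1222*q^3 + 5.7328*q^2 + 3.2378*q - 1.248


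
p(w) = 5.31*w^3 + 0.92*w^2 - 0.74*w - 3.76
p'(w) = 15.93*w^2 + 1.84*w - 0.74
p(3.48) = 228.59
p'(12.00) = 2315.26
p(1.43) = 12.59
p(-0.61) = -4.17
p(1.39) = 11.25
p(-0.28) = -3.60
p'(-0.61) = 4.07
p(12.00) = 9295.52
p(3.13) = 165.76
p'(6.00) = 583.78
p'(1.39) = 32.60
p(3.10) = 160.98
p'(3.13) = 161.08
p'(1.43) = 34.47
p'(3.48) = 198.58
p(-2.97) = -132.56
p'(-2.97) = 134.31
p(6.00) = 1171.88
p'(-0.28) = -0.01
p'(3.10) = 158.05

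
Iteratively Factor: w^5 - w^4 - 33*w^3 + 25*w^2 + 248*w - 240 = (w - 3)*(w^4 + 2*w^3 - 27*w^2 - 56*w + 80) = (w - 3)*(w + 4)*(w^3 - 2*w^2 - 19*w + 20) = (w - 3)*(w - 1)*(w + 4)*(w^2 - w - 20) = (w - 5)*(w - 3)*(w - 1)*(w + 4)*(w + 4)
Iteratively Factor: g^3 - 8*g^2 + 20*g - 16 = (g - 2)*(g^2 - 6*g + 8) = (g - 4)*(g - 2)*(g - 2)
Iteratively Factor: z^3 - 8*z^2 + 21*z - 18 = (z - 2)*(z^2 - 6*z + 9) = (z - 3)*(z - 2)*(z - 3)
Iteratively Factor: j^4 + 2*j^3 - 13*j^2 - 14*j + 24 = (j - 3)*(j^3 + 5*j^2 + 2*j - 8) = (j - 3)*(j - 1)*(j^2 + 6*j + 8) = (j - 3)*(j - 1)*(j + 2)*(j + 4)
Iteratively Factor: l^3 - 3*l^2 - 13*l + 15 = (l - 5)*(l^2 + 2*l - 3) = (l - 5)*(l - 1)*(l + 3)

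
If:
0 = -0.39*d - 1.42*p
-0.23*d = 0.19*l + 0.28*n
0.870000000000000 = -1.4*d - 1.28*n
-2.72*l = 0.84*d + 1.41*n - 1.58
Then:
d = -0.48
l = 0.81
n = -0.16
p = 0.13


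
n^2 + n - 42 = (n - 6)*(n + 7)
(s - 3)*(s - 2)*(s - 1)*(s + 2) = s^4 - 4*s^3 - s^2 + 16*s - 12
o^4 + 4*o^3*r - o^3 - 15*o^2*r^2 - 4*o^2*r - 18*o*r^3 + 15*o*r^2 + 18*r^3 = (o - 1)*(o - 3*r)*(o + r)*(o + 6*r)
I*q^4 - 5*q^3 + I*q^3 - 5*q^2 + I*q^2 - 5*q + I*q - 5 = (q - I)*(q + I)*(q + 5*I)*(I*q + I)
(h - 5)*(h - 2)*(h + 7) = h^3 - 39*h + 70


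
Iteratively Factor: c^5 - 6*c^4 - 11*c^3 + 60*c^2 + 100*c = (c - 5)*(c^4 - c^3 - 16*c^2 - 20*c) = (c - 5)^2*(c^3 + 4*c^2 + 4*c) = (c - 5)^2*(c + 2)*(c^2 + 2*c) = c*(c - 5)^2*(c + 2)*(c + 2)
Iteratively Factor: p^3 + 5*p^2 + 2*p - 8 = (p + 2)*(p^2 + 3*p - 4) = (p + 2)*(p + 4)*(p - 1)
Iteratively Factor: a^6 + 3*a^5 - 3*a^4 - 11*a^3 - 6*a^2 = (a + 1)*(a^5 + 2*a^4 - 5*a^3 - 6*a^2) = (a + 1)^2*(a^4 + a^3 - 6*a^2) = (a + 1)^2*(a + 3)*(a^3 - 2*a^2) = a*(a + 1)^2*(a + 3)*(a^2 - 2*a) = a^2*(a + 1)^2*(a + 3)*(a - 2)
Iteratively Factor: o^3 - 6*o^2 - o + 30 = (o - 5)*(o^2 - o - 6) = (o - 5)*(o - 3)*(o + 2)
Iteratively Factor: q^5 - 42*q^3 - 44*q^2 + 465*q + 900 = (q + 3)*(q^4 - 3*q^3 - 33*q^2 + 55*q + 300) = (q - 5)*(q + 3)*(q^3 + 2*q^2 - 23*q - 60) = (q - 5)*(q + 3)*(q + 4)*(q^2 - 2*q - 15) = (q - 5)*(q + 3)^2*(q + 4)*(q - 5)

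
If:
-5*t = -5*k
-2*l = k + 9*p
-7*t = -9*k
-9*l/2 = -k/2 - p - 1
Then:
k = 0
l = 18/85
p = -4/85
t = 0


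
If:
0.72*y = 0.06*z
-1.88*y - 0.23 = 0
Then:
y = -0.12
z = -1.47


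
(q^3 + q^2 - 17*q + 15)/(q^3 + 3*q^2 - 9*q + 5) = (q - 3)/(q - 1)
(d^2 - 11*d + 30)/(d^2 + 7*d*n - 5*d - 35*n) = (d - 6)/(d + 7*n)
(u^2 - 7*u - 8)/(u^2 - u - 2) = (u - 8)/(u - 2)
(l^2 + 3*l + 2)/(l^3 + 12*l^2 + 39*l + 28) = (l + 2)/(l^2 + 11*l + 28)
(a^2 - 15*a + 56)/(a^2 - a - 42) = (a - 8)/(a + 6)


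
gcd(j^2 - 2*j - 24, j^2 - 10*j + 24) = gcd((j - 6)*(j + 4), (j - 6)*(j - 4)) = j - 6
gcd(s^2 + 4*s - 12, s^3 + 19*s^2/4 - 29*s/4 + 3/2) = s + 6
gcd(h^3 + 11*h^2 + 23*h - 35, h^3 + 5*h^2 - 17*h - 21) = h + 7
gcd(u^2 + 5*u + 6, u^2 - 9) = u + 3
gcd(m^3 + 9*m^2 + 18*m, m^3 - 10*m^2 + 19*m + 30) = 1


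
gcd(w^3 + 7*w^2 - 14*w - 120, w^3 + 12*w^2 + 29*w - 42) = w + 6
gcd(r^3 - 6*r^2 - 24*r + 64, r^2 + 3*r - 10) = r - 2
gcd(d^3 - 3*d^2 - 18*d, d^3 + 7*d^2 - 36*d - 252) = d - 6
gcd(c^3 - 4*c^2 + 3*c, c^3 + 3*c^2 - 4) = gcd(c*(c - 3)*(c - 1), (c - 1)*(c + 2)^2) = c - 1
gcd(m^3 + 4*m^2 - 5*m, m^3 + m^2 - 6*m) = m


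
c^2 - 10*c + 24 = (c - 6)*(c - 4)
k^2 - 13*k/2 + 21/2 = (k - 7/2)*(k - 3)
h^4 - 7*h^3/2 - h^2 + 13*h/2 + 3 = (h - 3)*(h - 2)*(h + 1/2)*(h + 1)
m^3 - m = m*(m - 1)*(m + 1)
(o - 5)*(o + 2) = o^2 - 3*o - 10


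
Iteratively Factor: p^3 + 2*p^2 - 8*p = (p + 4)*(p^2 - 2*p) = (p - 2)*(p + 4)*(p)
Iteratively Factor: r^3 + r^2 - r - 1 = (r - 1)*(r^2 + 2*r + 1) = (r - 1)*(r + 1)*(r + 1)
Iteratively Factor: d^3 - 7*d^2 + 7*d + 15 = (d - 5)*(d^2 - 2*d - 3) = (d - 5)*(d - 3)*(d + 1)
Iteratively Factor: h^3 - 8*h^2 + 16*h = (h - 4)*(h^2 - 4*h) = (h - 4)^2*(h)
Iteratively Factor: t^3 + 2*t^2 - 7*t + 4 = (t + 4)*(t^2 - 2*t + 1) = (t - 1)*(t + 4)*(t - 1)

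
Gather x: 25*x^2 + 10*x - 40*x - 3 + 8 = 25*x^2 - 30*x + 5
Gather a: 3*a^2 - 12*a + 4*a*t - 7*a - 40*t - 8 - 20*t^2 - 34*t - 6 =3*a^2 + a*(4*t - 19) - 20*t^2 - 74*t - 14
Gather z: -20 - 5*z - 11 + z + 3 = -4*z - 28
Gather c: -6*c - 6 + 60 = 54 - 6*c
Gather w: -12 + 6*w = 6*w - 12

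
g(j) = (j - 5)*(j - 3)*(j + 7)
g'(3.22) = -16.33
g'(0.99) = -40.04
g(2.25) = 19.08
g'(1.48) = -37.39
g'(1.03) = -39.88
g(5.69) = 23.55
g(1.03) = 62.80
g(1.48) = 45.37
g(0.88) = 68.83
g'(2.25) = -30.31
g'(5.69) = 44.75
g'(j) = (j - 5)*(j - 3) + (j - 5)*(j + 7) + (j - 3)*(j + 7)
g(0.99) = 64.40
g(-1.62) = 164.54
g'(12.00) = 367.00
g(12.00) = 1197.00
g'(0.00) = -41.00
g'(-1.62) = -29.89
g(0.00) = 105.00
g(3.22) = -4.00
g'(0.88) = -40.44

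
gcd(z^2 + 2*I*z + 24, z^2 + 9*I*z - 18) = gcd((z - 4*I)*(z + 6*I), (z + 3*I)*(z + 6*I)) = z + 6*I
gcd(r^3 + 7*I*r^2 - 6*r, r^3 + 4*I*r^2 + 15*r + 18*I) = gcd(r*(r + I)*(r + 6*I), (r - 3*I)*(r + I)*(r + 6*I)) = r^2 + 7*I*r - 6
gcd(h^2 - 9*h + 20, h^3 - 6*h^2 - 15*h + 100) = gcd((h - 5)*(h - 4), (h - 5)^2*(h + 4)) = h - 5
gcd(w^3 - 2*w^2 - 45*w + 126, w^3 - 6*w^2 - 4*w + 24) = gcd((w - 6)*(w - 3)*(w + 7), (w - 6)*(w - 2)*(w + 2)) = w - 6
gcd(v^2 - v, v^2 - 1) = v - 1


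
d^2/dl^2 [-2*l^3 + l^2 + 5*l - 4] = 2 - 12*l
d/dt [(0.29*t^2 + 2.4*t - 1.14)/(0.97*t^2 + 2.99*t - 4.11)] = (-1.4609*t^2 - 0.1722*t - 6.4554)/(0.9409*t^4 + 5.8006*t^3 + 0.9667*t^2 - 24.5778*t + 16.8921)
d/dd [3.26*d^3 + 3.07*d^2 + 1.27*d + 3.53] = 9.78*d^2 + 6.14*d + 1.27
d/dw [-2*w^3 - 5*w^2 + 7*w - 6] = -6*w^2 - 10*w + 7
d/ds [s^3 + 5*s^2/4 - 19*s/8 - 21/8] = 3*s^2 + 5*s/2 - 19/8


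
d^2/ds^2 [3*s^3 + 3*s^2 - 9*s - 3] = 18*s + 6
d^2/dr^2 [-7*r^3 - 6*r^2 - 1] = -42*r - 12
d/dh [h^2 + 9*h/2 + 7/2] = 2*h + 9/2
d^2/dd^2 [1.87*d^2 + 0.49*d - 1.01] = 3.74000000000000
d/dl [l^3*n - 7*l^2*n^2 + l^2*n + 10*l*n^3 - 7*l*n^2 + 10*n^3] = n*(3*l^2 - 14*l*n + 2*l + 10*n^2 - 7*n)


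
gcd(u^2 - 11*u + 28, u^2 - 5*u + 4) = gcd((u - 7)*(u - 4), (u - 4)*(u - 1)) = u - 4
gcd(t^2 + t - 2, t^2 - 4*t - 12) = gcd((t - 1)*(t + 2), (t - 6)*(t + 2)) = t + 2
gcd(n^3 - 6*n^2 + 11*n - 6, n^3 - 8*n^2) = 1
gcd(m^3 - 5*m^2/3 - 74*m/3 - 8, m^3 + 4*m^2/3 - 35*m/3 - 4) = m^2 + 13*m/3 + 4/3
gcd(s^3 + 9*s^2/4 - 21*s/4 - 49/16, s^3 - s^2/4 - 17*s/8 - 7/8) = s^2 - 5*s/4 - 7/8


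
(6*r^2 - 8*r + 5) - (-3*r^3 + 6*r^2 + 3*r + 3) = 3*r^3 - 11*r + 2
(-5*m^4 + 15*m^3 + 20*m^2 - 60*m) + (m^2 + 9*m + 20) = -5*m^4 + 15*m^3 + 21*m^2 - 51*m + 20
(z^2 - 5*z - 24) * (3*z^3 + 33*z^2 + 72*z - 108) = 3*z^5 + 18*z^4 - 165*z^3 - 1260*z^2 - 1188*z + 2592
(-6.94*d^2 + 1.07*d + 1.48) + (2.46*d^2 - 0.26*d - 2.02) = -4.48*d^2 + 0.81*d - 0.54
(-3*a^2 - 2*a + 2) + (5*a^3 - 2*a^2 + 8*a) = 5*a^3 - 5*a^2 + 6*a + 2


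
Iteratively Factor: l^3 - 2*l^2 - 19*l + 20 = (l - 1)*(l^2 - l - 20) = (l - 1)*(l + 4)*(l - 5)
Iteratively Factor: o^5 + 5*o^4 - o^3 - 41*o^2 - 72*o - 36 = (o + 1)*(o^4 + 4*o^3 - 5*o^2 - 36*o - 36) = (o + 1)*(o + 2)*(o^3 + 2*o^2 - 9*o - 18) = (o + 1)*(o + 2)^2*(o^2 - 9) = (o + 1)*(o + 2)^2*(o + 3)*(o - 3)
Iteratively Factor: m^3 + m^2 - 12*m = (m)*(m^2 + m - 12) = m*(m + 4)*(m - 3)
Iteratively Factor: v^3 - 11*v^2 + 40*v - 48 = (v - 3)*(v^2 - 8*v + 16) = (v - 4)*(v - 3)*(v - 4)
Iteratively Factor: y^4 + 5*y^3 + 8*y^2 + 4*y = (y + 1)*(y^3 + 4*y^2 + 4*y) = (y + 1)*(y + 2)*(y^2 + 2*y) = (y + 1)*(y + 2)^2*(y)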